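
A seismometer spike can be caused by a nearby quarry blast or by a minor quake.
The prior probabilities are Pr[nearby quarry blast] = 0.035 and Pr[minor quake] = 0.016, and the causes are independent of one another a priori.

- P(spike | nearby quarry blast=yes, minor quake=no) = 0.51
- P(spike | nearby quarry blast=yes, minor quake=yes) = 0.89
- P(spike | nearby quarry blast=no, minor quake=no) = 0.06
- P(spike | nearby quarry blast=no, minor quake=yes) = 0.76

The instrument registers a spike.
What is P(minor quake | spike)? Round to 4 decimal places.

P(minor quake | spike) ≈ 0.1410

Sum P(spike|·) weighted by the priors over the 4 (nearby quarry blast, minor quake) configurations:
  P(spike) = 0.06·0.965·0.984 + 0.76·0.965·0.016 + 0.51·0.035·0.984 + 0.89·0.035·0.016
        = 0.056974 + 0.011734 + 0.017564 + 0.000498 = 0.086770
Configurations with minor quake contribute 0.012232, so
  P(minor quake | spike) = 0.012232 / 0.086770 ≈ 0.1410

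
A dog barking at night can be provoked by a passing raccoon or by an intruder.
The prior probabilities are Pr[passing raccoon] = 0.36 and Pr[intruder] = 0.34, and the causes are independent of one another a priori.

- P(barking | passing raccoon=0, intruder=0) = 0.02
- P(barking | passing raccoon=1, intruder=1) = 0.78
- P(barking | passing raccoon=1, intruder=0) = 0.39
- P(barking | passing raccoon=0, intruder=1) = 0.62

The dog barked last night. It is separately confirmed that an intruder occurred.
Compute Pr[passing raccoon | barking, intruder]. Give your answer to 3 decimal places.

By total probability over both values of passing raccoon:
  P(barking | intruder) = 0.62·0.64 + 0.78·0.36
        = 0.396800 + 0.280800 = 0.677600
Configurations with passing raccoon contribute 0.280800, so
  P(passing raccoon | barking, intruder) = 0.280800 / 0.677600 ≈ 0.414

Pr[passing raccoon | barking, intruder] ≈ 0.414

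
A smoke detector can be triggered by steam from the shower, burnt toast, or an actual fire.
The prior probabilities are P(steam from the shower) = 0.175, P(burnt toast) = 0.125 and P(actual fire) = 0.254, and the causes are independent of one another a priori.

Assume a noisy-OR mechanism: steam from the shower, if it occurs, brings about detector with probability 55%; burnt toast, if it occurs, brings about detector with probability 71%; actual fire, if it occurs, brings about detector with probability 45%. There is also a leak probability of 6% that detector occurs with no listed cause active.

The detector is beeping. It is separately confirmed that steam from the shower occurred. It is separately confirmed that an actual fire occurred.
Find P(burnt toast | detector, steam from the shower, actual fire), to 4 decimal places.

Under noisy-OR, P(detector | causes) = 1 − (1−0.06)·∏(1−qᵢ) over the active causes.
Numerator (weight on configurations with burnt toast): 0.932531·0.125 = 0.116566
Denominator P(detector | steam from the shower, actual fire): 0.76735·0.875 + 0.932531·0.125 = 0.787997
Posterior = 0.116566 / 0.787997 ≈ 0.1479

P(burnt toast | detector, steam from the shower, actual fire) ≈ 0.1479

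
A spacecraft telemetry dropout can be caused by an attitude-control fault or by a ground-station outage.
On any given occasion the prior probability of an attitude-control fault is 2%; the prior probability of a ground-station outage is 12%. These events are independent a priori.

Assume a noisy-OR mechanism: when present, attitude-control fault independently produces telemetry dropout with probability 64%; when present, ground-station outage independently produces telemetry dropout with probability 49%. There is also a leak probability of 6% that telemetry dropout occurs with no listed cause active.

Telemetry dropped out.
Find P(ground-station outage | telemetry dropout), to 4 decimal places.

P(ground-station outage | telemetry dropout) ≈ 0.4993

Under noisy-OR, P(telemetry dropout | causes) = 1 − (1−0.06)·∏(1−qᵢ) over the active causes.
Weight on ground-station outage=true, given the evidence: 0.061223 + 0.001986 = 0.063209
Denominator P(telemetry dropout): 0.06·0.98·0.88 + 0.5206·0.98·0.12 + 0.6616·0.02·0.88 + 0.827416·0.02·0.12 = 0.126597
P(ground-station outage | telemetry dropout) = 0.063209/0.126597 ≈ 0.4993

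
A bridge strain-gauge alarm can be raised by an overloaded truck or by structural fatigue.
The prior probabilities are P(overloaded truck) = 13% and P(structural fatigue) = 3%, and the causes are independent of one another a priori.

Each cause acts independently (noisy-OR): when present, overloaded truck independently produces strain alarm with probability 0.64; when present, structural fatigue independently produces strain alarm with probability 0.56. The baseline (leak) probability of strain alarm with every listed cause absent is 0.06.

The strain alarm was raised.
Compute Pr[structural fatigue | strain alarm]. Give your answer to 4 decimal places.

Under noisy-OR, P(strain alarm | causes) = 1 − (1−0.06)·∏(1−qᵢ) over the active causes.
By total probability over the 4 (overloaded truck, structural fatigue) configurations:
  P(strain alarm) = 0.06·0.87·0.97 + 0.5864·0.87·0.03 + 0.6616·0.13·0.97 + 0.851104·0.13·0.03
        = 0.050634 + 0.015305 + 0.083428 + 0.003319 = 0.152686
The terms with structural fatigue present sum to 0.018624, so
  P(structural fatigue | strain alarm) = 0.018624 / 0.152686 ≈ 0.1220

Pr[structural fatigue | strain alarm] ≈ 0.1220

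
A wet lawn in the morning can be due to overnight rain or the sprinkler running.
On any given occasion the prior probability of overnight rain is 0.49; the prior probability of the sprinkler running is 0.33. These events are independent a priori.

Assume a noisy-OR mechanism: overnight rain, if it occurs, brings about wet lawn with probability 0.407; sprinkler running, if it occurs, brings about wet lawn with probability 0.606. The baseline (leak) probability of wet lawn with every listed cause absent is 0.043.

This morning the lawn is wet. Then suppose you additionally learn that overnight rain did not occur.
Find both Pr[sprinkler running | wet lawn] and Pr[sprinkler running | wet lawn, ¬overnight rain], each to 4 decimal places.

Under noisy-OR, P(wet lawn | causes) = 1 − (1−0.043)·∏(1−qᵢ) over the active causes.
P(wet lawn) = 0.043×0.51×0.67 + 0.622942×0.51×0.33 + 0.432499×0.49×0.67 + 0.776405×0.49×0.33 = 0.014693 + 0.104841 + 0.141989 + 0.125545 = 0.387068
The sprinkler running-present share is 0.104841 + 0.125545 = 0.230386.
P(sprinkler running | wet lawn) = 0.230386 / 0.387068 ≈ 0.5952

Now also conditioning on overnight rain≠true:
P(wet lawn | ¬overnight rain) = 0.043×0.67 + 0.622942×0.33 = 0.028810 + 0.205571 = 0.234381
Restricting to configurations with sprinkler running present: 0.622942×0.33 = 0.205571.
So P(sprinkler running | wet lawn, ¬overnight rain) = 0.205571/0.234381 ≈ 0.8771.

Pr[sprinkler running | wet lawn] ≈ 0.5952; Pr[sprinkler running | wet lawn, ¬overnight rain] ≈ 0.8771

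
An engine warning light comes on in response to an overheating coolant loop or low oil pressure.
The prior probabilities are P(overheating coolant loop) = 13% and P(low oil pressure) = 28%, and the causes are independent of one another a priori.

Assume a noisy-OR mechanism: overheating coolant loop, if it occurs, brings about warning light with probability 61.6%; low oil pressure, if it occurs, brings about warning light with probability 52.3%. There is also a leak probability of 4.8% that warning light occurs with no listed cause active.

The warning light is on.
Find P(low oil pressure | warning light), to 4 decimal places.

Under noisy-OR, P(warning light | causes) = 1 − (1−0.048)·∏(1−qᵢ) over the active causes.
Sum P(warning light|·) weighted by the priors over the 4 (overheating coolant loop, low oil pressure) configurations:
  P(warning light) = 0.048*0.87*0.72 + 0.545896*0.87*0.28 + 0.634432*0.13*0.72 + 0.825624*0.13*0.28
        = 0.030067 + 0.132980 + 0.059383 + 0.030053 = 0.252483
Keeping only the low oil pressure-present terms gives 0.163033, so
  P(low oil pressure | warning light) = 0.163033 / 0.252483 ≈ 0.6457

P(low oil pressure | warning light) ≈ 0.6457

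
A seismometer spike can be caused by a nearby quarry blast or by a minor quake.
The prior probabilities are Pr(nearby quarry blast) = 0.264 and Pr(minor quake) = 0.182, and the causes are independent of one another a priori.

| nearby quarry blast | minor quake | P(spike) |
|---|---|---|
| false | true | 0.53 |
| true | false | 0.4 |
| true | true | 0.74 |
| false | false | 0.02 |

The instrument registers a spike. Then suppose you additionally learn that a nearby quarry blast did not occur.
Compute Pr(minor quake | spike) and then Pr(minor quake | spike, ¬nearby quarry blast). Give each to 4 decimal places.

Sum P(spike|·) weighted by the priors over the 4 (nearby quarry blast, minor quake) configurations:
  P(spike) = 0.02×0.736×0.818 + 0.53×0.736×0.182 + 0.4×0.264×0.818 + 0.74×0.264×0.182
        = 0.012041 + 0.070995 + 0.086381 + 0.035556 = 0.204973
Keeping only the minor quake-present terms gives 0.106551, so
  P(minor quake | spike) = 0.106551 / 0.204973 ≈ 0.5198

Now also conditioning on nearby quarry blast≠true:
For the numerator, keep only minor quake=true terms: 0.53*0.182 = 0.096460
Normalizer over all consistent configurations: 0.02*0.818 + 0.53*0.182 = 0.112820
P(minor quake | spike, ¬nearby quarry blast) = 0.096460/0.112820 ≈ 0.8550
Ruling out nearby quarry blast raises the posterior on minor quake — the flip side of explaining away.

Pr(minor quake | spike) ≈ 0.5198; Pr(minor quake | spike, ¬nearby quarry blast) ≈ 0.8550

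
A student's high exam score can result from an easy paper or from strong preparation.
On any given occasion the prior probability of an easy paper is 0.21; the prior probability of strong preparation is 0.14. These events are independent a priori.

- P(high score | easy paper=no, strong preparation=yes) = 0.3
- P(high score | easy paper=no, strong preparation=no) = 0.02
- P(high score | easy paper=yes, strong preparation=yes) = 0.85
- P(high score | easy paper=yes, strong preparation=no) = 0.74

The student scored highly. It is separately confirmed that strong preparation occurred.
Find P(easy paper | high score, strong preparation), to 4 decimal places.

For the numerator, keep only easy paper=true terms: 0.85*0.21 = 0.178500
The normalizing constant is 0.3*0.79 + 0.85*0.21 = 0.415500
Posterior = 0.178500 / 0.415500 ≈ 0.4296

P(easy paper | high score, strong preparation) ≈ 0.4296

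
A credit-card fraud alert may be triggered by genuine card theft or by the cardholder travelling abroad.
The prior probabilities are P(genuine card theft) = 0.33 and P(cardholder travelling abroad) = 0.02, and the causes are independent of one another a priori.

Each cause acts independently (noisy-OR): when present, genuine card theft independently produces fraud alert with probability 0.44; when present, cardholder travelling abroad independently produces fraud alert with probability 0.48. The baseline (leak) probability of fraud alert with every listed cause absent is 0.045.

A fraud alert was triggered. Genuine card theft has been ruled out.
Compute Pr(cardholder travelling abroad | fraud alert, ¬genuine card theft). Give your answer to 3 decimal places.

Pr(cardholder travelling abroad | fraud alert, ¬genuine card theft) ≈ 0.186

Under noisy-OR, P(fraud alert | causes) = 1 − (1−0.045)·∏(1−qᵢ) over the active causes.
For the numerator, keep only cardholder travelling abroad=true terms: 0.5034*0.02 = 0.010068
The normalizing constant is 0.045*0.98 + 0.5034*0.02 = 0.054168
Posterior = 0.010068 / 0.054168 ≈ 0.186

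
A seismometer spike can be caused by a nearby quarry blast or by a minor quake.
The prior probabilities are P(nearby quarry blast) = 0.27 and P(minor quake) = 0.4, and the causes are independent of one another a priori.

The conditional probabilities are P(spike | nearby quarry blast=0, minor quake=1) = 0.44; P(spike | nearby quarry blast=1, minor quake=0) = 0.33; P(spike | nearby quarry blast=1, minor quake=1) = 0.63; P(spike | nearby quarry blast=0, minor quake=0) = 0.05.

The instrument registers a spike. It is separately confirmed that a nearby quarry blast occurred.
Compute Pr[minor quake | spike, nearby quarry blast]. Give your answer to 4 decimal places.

Pr[minor quake | spike, nearby quarry blast] ≈ 0.5600

Weight on minor quake=true, given the evidence: 0.63*0.4 = 0.252000
The normalizing constant is 0.33*0.6 + 0.63*0.4 = 0.450000
Posterior = 0.252000 / 0.450000 ≈ 0.5600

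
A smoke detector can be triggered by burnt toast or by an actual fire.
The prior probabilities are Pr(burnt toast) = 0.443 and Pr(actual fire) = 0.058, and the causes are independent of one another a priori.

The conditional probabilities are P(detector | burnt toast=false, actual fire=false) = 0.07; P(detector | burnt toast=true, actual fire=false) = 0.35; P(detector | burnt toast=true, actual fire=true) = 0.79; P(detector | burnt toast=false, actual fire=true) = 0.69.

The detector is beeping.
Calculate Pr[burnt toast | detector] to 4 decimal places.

Enumerate the 4 (burnt toast, actual fire) configurations and weight by the priors:
  P(detector) = 0.07*0.557*0.942 + 0.69*0.557*0.058 + 0.35*0.443*0.942 + 0.79*0.443*0.058
        = 0.036729 + 0.022291 + 0.146057 + 0.020298 = 0.225375
Configurations with burnt toast contribute 0.166355, so
  P(burnt toast | detector) = 0.166355 / 0.225375 ≈ 0.7381

Pr[burnt toast | detector] ≈ 0.7381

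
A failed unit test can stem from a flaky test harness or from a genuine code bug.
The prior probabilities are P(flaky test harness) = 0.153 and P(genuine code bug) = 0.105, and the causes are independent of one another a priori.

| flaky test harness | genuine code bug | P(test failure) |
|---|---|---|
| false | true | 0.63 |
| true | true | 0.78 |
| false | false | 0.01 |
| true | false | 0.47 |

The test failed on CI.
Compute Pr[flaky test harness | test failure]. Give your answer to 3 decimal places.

Weight on flaky test harness=true, given the evidence: 0.064359 + 0.012531 = 0.076890
Denominator P(test failure): 0.01*0.847*0.895 + 0.63*0.847*0.105 + 0.47*0.153*0.895 + 0.78*0.153*0.105 = 0.140500
Posterior = 0.076890 / 0.140500 ≈ 0.547

Pr[flaky test harness | test failure] ≈ 0.547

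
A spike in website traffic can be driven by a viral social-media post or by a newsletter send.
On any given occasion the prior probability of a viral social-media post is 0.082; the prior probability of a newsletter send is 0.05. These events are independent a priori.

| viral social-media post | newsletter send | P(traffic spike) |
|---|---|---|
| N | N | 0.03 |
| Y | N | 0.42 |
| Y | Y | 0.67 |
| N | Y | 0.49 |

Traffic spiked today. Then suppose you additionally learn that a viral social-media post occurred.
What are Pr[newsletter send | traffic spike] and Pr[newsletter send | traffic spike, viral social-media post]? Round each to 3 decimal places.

P(traffic spike) = 0.03*0.918*0.95 + 0.49*0.918*0.05 + 0.42*0.082*0.95 + 0.67*0.082*0.05 = 0.026163 + 0.022491 + 0.032718 + 0.002747 = 0.084119
Of this, 0.025238 comes from 0.022491 + 0.002747 (the newsletter send=true cases).
Hence the posterior is 0.025238/0.084119 ≈ 0.300.

Now condition on the additional information:
P(traffic spike | viral social-media post) = 0.42×0.95 + 0.67×0.05 = 0.399000 + 0.033500 = 0.432500
Restricting to configurations with newsletter send present: 0.67×0.05 = 0.033500.
So P(newsletter send | traffic spike, viral social-media post) = 0.033500/0.432500 ≈ 0.077.
— viral social-media post explains away the evidence for newsletter send.

Pr[newsletter send | traffic spike] ≈ 0.300; Pr[newsletter send | traffic spike, viral social-media post] ≈ 0.077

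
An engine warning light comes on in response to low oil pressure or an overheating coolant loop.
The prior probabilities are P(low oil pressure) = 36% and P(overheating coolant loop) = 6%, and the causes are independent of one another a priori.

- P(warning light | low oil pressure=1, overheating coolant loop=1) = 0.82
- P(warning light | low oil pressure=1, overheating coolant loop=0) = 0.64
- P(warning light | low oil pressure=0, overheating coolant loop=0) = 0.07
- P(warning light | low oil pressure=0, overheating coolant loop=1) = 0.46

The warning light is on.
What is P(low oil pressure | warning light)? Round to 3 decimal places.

P(warning light) = 0.07×0.64×0.94 + 0.46×0.64×0.06 + 0.64×0.36×0.94 + 0.82×0.36×0.06 = 0.042112 + 0.017664 + 0.216576 + 0.017712 = 0.294064
Restricting to configurations with low oil pressure present: 0.216576 + 0.017712 = 0.234288.
P(low oil pressure | warning light) = 0.234288 / 0.294064 ≈ 0.797

P(low oil pressure | warning light) ≈ 0.797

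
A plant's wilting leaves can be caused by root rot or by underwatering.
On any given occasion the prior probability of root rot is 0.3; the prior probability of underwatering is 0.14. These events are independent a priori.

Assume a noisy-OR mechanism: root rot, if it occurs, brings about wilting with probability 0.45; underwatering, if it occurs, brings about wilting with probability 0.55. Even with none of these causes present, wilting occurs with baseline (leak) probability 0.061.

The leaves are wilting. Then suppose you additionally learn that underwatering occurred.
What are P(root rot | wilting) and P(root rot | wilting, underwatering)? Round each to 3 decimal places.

Under noisy-OR, P(wilting | causes) = 1 − (1−0.061)·∏(1−qᵢ) over the active causes.
By total probability over the 4 (root rot, underwatering) configurations:
  P(wilting) = 0.061*0.7*0.86 + 0.57745*0.7*0.14 + 0.48355*0.3*0.86 + 0.767597*0.3*0.14
        = 0.036722 + 0.056590 + 0.124756 + 0.032239 = 0.250307
The terms with root rot present sum to 0.156995, so
  P(root rot | wilting) = 0.156995 / 0.250307 ≈ 0.627

Now condition on the additional information:
Sum P(wilting|·) weighted by the priors over both values of root rot:
  P(wilting | underwatering) = 0.57745*0.7 + 0.767597*0.3
        = 0.404215 + 0.230279 = 0.634494
The terms with root rot present sum to 0.230279, so
  P(root rot | wilting, underwatering) = 0.230279 / 0.634494 ≈ 0.363
This is intercausal reasoning (explaining away): once underwatering accounts for the wilting, root rot becomes less likely.

P(root rot | wilting) ≈ 0.627; P(root rot | wilting, underwatering) ≈ 0.363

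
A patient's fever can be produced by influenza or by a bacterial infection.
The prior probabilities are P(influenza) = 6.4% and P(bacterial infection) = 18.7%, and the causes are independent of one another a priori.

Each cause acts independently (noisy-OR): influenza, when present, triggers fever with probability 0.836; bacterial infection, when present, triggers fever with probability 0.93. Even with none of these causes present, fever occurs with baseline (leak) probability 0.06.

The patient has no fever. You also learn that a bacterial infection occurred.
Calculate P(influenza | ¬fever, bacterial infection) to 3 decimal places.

Under noisy-OR, P(fever | causes) = 1 − (1−0.06)·∏(1−qᵢ) over the active causes.
Weight on influenza=true, given the evidence: 0.010791*0.064 = 0.000691
Normalizer over all consistent configurations: 0.0658*0.936 + 0.010791*0.064 = 0.062280
Posterior = 0.000691 / 0.062280 ≈ 0.011

P(influenza | ¬fever, bacterial infection) ≈ 0.011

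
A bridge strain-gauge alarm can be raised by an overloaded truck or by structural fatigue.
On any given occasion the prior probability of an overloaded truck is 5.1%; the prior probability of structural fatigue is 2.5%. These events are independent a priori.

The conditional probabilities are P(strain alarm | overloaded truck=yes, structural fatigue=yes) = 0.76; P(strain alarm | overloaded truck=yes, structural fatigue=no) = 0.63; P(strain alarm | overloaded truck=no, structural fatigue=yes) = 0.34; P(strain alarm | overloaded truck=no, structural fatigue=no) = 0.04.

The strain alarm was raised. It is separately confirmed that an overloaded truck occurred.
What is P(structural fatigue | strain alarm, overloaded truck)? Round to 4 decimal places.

Numerator (weight on configurations with structural fatigue): 0.76×0.025 = 0.019000
The normalizing constant is 0.63×0.975 + 0.76×0.025 = 0.633250
P(structural fatigue | strain alarm, overloaded truck) = 0.019000/0.633250 ≈ 0.0300

P(structural fatigue | strain alarm, overloaded truck) ≈ 0.0300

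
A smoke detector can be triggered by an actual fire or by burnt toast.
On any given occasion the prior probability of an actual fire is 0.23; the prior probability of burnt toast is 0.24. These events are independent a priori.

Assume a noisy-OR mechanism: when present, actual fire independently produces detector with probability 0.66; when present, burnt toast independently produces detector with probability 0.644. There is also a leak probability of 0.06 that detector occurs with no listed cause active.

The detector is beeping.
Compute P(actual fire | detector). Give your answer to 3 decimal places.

P(actual fire | detector) ≈ 0.515

Under noisy-OR, P(detector | causes) = 1 − (1−0.06)·∏(1−qᵢ) over the active causes.
For the numerator, keep only actual fire=true terms: 0.118934 + 0.048919 = 0.167853
Denominator P(detector): 0.06·0.77·0.76 + 0.66536·0.77·0.24 + 0.6804·0.23·0.76 + 0.886222·0.23·0.24 = 0.325924
P(actual fire | detector) = 0.167853/0.325924 ≈ 0.515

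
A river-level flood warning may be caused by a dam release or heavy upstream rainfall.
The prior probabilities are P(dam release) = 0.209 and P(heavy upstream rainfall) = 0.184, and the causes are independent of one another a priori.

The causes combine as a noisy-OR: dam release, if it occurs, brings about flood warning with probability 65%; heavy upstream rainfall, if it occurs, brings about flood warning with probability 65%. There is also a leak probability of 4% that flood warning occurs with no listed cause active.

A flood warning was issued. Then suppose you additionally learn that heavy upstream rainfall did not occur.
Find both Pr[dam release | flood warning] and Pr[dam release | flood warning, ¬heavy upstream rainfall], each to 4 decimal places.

Under noisy-OR, P(flood warning | causes) = 1 − (1−0.04)·∏(1−qᵢ) over the active causes.
By total probability over the 4 (dam release, heavy upstream rainfall) configurations:
  P(flood warning) = 0.04·0.791·0.816 + 0.664·0.791·0.184 + 0.664·0.209·0.816 + 0.8824·0.209·0.184
        = 0.025818 + 0.096641 + 0.113241 + 0.033934 = 0.269634
The terms with dam release present sum to 0.147175, so
  P(dam release | flood warning) = 0.147175 / 0.269634 ≈ 0.5458

Now condition on the additional information:
Sum P(flood warning|·) weighted by the priors over both values of dam release:
  P(flood warning | ¬heavy upstream rainfall) = 0.04·0.791 + 0.664·0.209
        = 0.031640 + 0.138776 = 0.170416
Keeping only the dam release-present terms gives 0.138776, so
  P(dam release | flood warning, ¬heavy upstream rainfall) = 0.138776 / 0.170416 ≈ 0.8143
With heavy upstream rainfall excluded, dam release must carry more of the explanatory weight for the flood warning.

Pr[dam release | flood warning] ≈ 0.5458; Pr[dam release | flood warning, ¬heavy upstream rainfall] ≈ 0.8143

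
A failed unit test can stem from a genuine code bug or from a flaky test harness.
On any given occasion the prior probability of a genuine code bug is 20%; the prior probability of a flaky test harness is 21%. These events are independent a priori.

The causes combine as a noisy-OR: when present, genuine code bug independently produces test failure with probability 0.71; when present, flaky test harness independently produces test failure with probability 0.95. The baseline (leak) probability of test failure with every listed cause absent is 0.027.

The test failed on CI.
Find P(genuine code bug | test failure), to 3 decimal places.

Under noisy-OR, P(test failure | causes) = 1 − (1−0.027)·∏(1−qᵢ) over the active causes.
Numerator (weight on configurations with genuine code bug): 0.113417 + 0.041407 = 0.154824
Denominator P(test failure): 0.027·0.8·0.79 + 0.95135·0.8·0.21 + 0.71783·0.2·0.79 + 0.985892·0.2·0.21 = 0.331715
Posterior = 0.154824 / 0.331715 ≈ 0.467

P(genuine code bug | test failure) ≈ 0.467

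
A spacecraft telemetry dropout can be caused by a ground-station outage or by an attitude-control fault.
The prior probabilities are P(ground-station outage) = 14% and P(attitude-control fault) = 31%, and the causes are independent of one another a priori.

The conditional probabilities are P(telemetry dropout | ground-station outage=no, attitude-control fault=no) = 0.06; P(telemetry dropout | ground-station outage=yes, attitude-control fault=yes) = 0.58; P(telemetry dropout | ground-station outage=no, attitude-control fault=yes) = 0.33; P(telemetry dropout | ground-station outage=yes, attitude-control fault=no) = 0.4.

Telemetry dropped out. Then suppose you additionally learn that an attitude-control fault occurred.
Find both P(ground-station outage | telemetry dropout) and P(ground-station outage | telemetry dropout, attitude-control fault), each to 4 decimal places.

Numerator (weight on configurations with ground-station outage): 0.038640 + 0.025172 = 0.063812
Denominator P(telemetry dropout): 0.06×0.86×0.69 + 0.33×0.86×0.31 + 0.4×0.14×0.69 + 0.58×0.14×0.31 = 0.187394
P(ground-station outage | telemetry dropout) = 0.063812/0.187394 ≈ 0.3405

With the extra evidence:
Numerator (weight on configurations with ground-station outage): 0.58*0.14 = 0.081200
The normalizing constant is 0.33*0.86 + 0.58*0.14 = 0.365000
P(ground-station outage | telemetry dropout, attitude-control fault) = 0.081200/0.365000 ≈ 0.2225

P(ground-station outage | telemetry dropout) ≈ 0.3405; P(ground-station outage | telemetry dropout, attitude-control fault) ≈ 0.2225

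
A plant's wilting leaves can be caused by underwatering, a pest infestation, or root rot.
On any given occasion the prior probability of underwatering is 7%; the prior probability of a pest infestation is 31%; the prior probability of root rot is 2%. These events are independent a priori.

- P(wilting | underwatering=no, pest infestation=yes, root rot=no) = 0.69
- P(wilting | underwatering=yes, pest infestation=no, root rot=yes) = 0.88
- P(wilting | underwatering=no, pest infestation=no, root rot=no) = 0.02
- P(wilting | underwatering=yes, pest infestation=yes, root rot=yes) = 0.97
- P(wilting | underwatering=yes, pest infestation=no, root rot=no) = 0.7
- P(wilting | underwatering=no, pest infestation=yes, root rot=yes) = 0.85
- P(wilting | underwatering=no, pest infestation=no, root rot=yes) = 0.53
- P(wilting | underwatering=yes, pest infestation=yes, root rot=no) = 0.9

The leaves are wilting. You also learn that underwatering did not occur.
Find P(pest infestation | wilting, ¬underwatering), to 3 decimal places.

For the numerator, keep only pest infestation=true terms: 0.209622 + 0.005270 = 0.214892
The normalizing constant is 0.02·0.69·0.98 + 0.53·0.69·0.02 + 0.69·0.31·0.98 + 0.85·0.31·0.02 = 0.235730
P(pest infestation | wilting, ¬underwatering) = 0.214892/0.235730 ≈ 0.912

P(pest infestation | wilting, ¬underwatering) ≈ 0.912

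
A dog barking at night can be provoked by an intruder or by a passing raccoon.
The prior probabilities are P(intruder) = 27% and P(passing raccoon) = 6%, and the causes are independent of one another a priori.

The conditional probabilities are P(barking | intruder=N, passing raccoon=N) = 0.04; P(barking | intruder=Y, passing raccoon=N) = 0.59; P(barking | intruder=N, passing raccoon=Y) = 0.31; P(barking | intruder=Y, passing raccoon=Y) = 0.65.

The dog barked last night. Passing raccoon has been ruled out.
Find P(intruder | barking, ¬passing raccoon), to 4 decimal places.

By total probability over both values of intruder:
  P(barking | ¬passing raccoon) = 0.04·0.73 + 0.59·0.27
        = 0.029200 + 0.159300 = 0.188500
Configurations with intruder contribute 0.159300, so
  P(intruder | barking, ¬passing raccoon) = 0.159300 / 0.188500 ≈ 0.8451

P(intruder | barking, ¬passing raccoon) ≈ 0.8451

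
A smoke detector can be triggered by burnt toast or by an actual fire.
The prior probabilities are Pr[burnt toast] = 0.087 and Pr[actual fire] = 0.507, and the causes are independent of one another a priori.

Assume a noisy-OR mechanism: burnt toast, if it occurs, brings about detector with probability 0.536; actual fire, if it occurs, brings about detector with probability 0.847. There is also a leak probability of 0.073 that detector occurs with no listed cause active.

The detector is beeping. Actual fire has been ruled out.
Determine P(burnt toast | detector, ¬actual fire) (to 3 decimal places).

P(burnt toast | detector, ¬actual fire) ≈ 0.427

Under noisy-OR, P(detector | causes) = 1 − (1−0.073)·∏(1−qᵢ) over the active causes.
Weight on burnt toast=true, given the evidence: 0.569872·0.087 = 0.049579
Denominator P(detector | ¬actual fire): 0.073·0.913 + 0.569872·0.087 = 0.116228
Posterior = 0.049579 / 0.116228 ≈ 0.427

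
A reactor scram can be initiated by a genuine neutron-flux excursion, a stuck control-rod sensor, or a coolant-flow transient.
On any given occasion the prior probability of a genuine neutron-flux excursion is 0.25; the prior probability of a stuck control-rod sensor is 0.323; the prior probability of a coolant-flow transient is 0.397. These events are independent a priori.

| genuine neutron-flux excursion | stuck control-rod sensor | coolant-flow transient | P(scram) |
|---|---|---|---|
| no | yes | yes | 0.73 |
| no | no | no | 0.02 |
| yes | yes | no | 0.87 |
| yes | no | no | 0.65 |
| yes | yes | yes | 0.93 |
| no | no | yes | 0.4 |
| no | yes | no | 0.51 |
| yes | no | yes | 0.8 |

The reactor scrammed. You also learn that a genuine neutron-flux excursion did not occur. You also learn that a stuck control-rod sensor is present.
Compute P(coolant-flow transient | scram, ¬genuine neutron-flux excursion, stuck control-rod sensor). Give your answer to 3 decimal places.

Weight on coolant-flow transient=true, given the evidence: 0.73*0.397 = 0.289810
Normalizer over all consistent configurations: 0.51*0.603 + 0.73*0.397 = 0.597340
Posterior = 0.289810 / 0.597340 ≈ 0.485

P(coolant-flow transient | scram, ¬genuine neutron-flux excursion, stuck control-rod sensor) ≈ 0.485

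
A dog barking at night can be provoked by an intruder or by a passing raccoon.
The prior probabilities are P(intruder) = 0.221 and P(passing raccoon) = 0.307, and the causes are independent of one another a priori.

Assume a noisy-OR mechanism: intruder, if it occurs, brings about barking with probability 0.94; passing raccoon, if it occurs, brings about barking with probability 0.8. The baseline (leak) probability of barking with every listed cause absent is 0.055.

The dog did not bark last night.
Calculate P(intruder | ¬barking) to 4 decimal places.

P(intruder | ¬barking) ≈ 0.0167

Under noisy-OR, P(barking | causes) = 1 − (1−0.055)·∏(1−qᵢ) over the active causes.
By total probability over the 4 (intruder, passing raccoon) configurations:
  P(¬barking) = 0.945×0.779×0.693 + 0.189×0.779×0.307 + 0.0567×0.221×0.693 + 0.01134×0.221×0.307
        = 0.510155 + 0.045200 + 0.008684 + 0.000769 = 0.564808
Configurations with intruder contribute 0.009453, so
  P(intruder | ¬barking) = 0.009453 / 0.564808 ≈ 0.0167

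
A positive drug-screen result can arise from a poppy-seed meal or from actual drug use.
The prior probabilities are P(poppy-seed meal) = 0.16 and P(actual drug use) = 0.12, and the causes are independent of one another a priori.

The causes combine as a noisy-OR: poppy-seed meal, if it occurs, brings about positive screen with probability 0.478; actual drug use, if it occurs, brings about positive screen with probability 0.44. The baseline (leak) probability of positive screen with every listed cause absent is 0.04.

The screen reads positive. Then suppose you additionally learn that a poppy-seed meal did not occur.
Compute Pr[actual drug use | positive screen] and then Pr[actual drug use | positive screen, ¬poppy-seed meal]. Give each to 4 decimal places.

Pr[actual drug use | positive screen] ≈ 0.3771; Pr[actual drug use | positive screen, ¬poppy-seed meal] ≈ 0.6119

Under noisy-OR, P(positive screen | causes) = 1 − (1−0.04)·∏(1−qᵢ) over the active causes.
P(positive screen) = 0.04·0.84·0.88 + 0.4624·0.84·0.12 + 0.49888·0.16·0.88 + 0.719373·0.16·0.12 = 0.029568 + 0.046610 + 0.070242 + 0.013812 = 0.160232
Restricting to configurations with actual drug use present: 0.046610 + 0.013812 = 0.060422.
So P(actual drug use | positive screen) = 0.060422/0.160232 ≈ 0.3771.

With the extra evidence:
Numerator (weight on configurations with actual drug use): 0.4624·0.12 = 0.055488
Normalizer over all consistent configurations: 0.04·0.88 + 0.4624·0.12 = 0.090688
P(actual drug use | positive screen, ¬poppy-seed meal) = 0.055488/0.090688 ≈ 0.6119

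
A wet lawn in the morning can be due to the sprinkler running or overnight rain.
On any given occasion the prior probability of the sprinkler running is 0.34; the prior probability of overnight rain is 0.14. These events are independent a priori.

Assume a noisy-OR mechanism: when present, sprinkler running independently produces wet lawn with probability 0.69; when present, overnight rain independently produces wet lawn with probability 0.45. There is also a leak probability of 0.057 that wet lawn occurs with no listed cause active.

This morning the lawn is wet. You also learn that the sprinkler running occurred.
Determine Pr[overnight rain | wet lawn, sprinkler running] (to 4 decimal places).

Under noisy-OR, P(wet lawn | causes) = 1 − (1−0.057)·∏(1−qᵢ) over the active causes.
Sum P(wet lawn|·) weighted by the priors over both values of overnight rain:
  P(wet lawn | sprinkler running) = 0.70767*0.86 + 0.839218*0.14
        = 0.608596 + 0.117491 = 0.726087
Keeping only the overnight rain-present terms gives 0.117491, so
  P(overnight rain | wet lawn, sprinkler running) = 0.117491 / 0.726087 ≈ 0.1618

Pr[overnight rain | wet lawn, sprinkler running] ≈ 0.1618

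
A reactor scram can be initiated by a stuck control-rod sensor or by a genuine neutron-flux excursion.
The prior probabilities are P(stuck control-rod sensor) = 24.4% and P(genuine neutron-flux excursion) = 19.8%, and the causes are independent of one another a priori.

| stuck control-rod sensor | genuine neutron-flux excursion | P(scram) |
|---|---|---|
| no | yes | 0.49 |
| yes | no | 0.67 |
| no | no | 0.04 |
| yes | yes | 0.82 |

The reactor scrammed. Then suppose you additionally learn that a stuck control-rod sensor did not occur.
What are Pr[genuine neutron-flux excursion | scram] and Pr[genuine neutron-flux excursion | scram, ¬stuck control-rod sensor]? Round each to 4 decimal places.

Pr[genuine neutron-flux excursion | scram] ≈ 0.4210; Pr[genuine neutron-flux excursion | scram, ¬stuck control-rod sensor] ≈ 0.7515

P(scram) = 0.04*0.756*0.802 + 0.49*0.756*0.198 + 0.67*0.244*0.802 + 0.82*0.244*0.198 = 0.024252 + 0.073347 + 0.131111 + 0.039616 = 0.268326
The genuine neutron-flux excursion-present share is 0.073347 + 0.039616 = 0.112963.
So P(genuine neutron-flux excursion | scram) = 0.112963/0.268326 ≈ 0.4210.

Now also conditioning on stuck control-rod sensor≠true:
Weight on genuine neutron-flux excursion=true, given the evidence: 0.49·0.198 = 0.097020
Denominator P(scram | ¬stuck control-rod sensor): 0.04·0.802 + 0.49·0.198 = 0.129100
P(genuine neutron-flux excursion | scram, ¬stuck control-rod sensor) = 0.097020/0.129100 ≈ 0.7515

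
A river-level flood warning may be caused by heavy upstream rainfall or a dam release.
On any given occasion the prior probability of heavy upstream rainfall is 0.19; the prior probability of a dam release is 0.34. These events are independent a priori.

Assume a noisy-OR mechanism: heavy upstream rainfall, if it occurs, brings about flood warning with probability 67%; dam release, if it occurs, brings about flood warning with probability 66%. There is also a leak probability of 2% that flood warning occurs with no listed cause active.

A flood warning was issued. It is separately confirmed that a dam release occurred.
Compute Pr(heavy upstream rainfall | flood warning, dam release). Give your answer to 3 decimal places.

Under noisy-OR, P(flood warning | causes) = 1 − (1−0.02)·∏(1−qᵢ) over the active causes.
P(flood warning | dam release) = 0.6668·0.81 + 0.890044·0.19 = 0.540108 + 0.169108 = 0.709216
Of this, 0.169108 comes from 0.890044·0.19 (the heavy upstream rainfall=true cases).
P(heavy upstream rainfall | flood warning, dam release) = 0.169108 / 0.709216 ≈ 0.238

Pr(heavy upstream rainfall | flood warning, dam release) ≈ 0.238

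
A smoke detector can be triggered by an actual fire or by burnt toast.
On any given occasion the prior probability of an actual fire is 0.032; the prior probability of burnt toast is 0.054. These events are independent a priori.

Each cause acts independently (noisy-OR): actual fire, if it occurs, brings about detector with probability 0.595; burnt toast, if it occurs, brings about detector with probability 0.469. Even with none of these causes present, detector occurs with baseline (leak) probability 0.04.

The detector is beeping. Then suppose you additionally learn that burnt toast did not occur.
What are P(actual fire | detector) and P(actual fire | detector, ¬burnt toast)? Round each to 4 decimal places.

P(actual fire | detector) ≈ 0.2420; P(actual fire | detector, ¬burnt toast) ≈ 0.3356

Under noisy-OR, P(detector | causes) = 1 − (1−0.04)·∏(1−qᵢ) over the active causes.
Sum P(detector|·) weighted by the priors over the 4 (actual fire, burnt toast) configurations:
  P(detector) = 0.04·0.968·0.946 + 0.49024·0.968·0.054 + 0.6112·0.032·0.946 + 0.793547·0.032·0.054
        = 0.036629 + 0.025626 + 0.018502 + 0.001371 = 0.082128
Configurations with actual fire contribute 0.019873, so
  P(actual fire | detector) = 0.019873 / 0.082128 ≈ 0.2420

With the extra evidence:
P(detector | ¬burnt toast) = 0.04*0.968 + 0.6112*0.032 = 0.038720 + 0.019558 = 0.058278
Restricting to configurations with actual fire present: 0.6112*0.032 = 0.019558.
Hence the posterior is 0.019558/0.058278 ≈ 0.3356.
With burnt toast excluded, actual fire must carry more of the explanatory weight for the detector.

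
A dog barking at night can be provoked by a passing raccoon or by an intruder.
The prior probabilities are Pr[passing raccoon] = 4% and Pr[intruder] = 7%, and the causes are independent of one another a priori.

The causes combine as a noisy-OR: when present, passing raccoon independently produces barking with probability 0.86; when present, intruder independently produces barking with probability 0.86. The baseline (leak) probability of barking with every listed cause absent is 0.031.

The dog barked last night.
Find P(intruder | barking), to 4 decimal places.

Under noisy-OR, P(barking | causes) = 1 − (1−0.031)·∏(1−qᵢ) over the active causes.
P(barking) = 0.031×0.96×0.93 + 0.86434×0.96×0.07 + 0.86434×0.04×0.93 + 0.981008×0.04×0.07 = 0.027677 + 0.058084 + 0.032153 + 0.002747 = 0.120661
The intruder-present share is 0.058084 + 0.002747 = 0.060831.
Hence the posterior is 0.060831/0.120661 ≈ 0.5041.

P(intruder | barking) ≈ 0.5041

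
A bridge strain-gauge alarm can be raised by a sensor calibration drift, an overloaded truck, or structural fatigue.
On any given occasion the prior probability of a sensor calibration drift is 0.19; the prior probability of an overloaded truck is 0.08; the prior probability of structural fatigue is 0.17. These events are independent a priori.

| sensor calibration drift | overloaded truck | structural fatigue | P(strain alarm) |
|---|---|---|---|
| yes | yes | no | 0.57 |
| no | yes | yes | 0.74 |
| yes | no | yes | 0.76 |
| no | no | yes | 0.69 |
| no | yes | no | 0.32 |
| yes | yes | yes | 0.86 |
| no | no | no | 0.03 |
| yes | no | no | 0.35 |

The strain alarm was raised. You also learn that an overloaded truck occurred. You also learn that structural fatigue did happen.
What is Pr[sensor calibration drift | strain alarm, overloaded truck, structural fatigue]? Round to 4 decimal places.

Pr[sensor calibration drift | strain alarm, overloaded truck, structural fatigue] ≈ 0.2142

For the numerator, keep only sensor calibration drift=true terms: 0.86*0.19 = 0.163400
Denominator P(strain alarm | overloaded truck, structural fatigue): 0.74*0.81 + 0.86*0.19 = 0.762800
Posterior = 0.163400 / 0.762800 ≈ 0.2142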